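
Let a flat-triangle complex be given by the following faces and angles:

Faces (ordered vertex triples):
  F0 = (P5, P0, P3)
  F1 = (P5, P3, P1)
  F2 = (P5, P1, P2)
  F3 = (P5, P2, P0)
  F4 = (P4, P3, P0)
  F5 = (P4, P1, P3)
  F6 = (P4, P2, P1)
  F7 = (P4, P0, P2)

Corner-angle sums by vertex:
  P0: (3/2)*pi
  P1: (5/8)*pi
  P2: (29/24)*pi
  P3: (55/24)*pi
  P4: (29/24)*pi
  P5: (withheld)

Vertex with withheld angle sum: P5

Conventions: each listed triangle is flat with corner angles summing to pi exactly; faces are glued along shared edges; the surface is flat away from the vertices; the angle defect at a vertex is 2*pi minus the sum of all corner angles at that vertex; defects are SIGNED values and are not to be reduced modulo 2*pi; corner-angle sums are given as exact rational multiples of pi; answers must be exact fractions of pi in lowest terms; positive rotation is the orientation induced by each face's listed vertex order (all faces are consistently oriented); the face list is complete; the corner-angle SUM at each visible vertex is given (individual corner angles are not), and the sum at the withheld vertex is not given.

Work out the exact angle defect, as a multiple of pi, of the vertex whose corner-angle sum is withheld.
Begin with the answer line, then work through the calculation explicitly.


Answer: defect(P5) = (5/6)*pi

V = 6, E = 12, F = 8; chi = V - E + F = 2
Gauss-Bonnet: total defect = 2*pi*chi = 4*pi; visible defects sum to (19/6)*pi


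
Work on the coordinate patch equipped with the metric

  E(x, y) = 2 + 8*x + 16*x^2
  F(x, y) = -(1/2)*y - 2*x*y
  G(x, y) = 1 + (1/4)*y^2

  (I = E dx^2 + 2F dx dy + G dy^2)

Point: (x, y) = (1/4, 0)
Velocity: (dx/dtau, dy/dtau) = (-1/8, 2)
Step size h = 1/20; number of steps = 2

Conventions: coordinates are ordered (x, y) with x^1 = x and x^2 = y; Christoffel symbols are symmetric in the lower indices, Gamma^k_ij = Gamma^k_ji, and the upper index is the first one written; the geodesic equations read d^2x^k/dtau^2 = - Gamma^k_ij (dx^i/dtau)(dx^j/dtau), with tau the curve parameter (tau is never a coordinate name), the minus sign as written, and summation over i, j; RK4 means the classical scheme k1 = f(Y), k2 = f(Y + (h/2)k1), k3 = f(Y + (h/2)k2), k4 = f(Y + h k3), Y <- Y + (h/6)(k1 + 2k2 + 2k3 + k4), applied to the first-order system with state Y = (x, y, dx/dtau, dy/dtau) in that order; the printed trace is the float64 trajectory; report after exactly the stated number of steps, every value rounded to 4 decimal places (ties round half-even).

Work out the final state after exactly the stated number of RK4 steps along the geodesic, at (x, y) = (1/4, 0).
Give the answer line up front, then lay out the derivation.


Answer: x = 0.2414, y = 0.1999, dx/dtau = -0.0459, dy/dtau = 1.9980

f(Y) = (dx/dtau, dy/dtau, -Gamma^x_ij Y'^i Y'^j, -Gamma^y_ij Y'^i Y'^j) with the Gammas evaluated at the stage position; h = 0.050000; intermediate values shown to 6 dp
step 0: x = 0.2500, y = 0.0000, dx/dtau = -0.1250, dy/dtau = 2.0000
step 1:
  k1: at (x, y) = (0.250000, 0.000000), (dx/dtau, dy/dtau) = (-0.125000, 2.000000); Gamma_xxx = 1.600000, Gamma_xxy = 0.000000, Gamma_xyy = -0.200000, Gamma_yxx = 0.000000, Gamma_yxy = 0.000000, Gamma_yyy = 0.000000; k1 = (-0.125000, 2.000000, 0.775000, 0.000000)
  k2: at (x, y) = (0.246875, 0.050000), (dx/dtau, dy/dtau) = (-0.105625, 2.000000); Gamma_xxx = 1.605807, Gamma_xxy = 0.000000, Gamma_xyy = -0.200726, Gamma_yxx = -0.020199, Gamma_yxy = 0.000000, Gamma_yyy = 0.002525; k2 = (-0.105625, 2.000000, 0.784988, -0.009874)
  k3: at (x, y) = (0.247359, 0.050000), (dx/dtau, dy/dtau) = (-0.105375, 1.999753); Gamma_xxx = 1.604875, Gamma_xxy = 0.000000, Gamma_xyy = -0.200609, Gamma_yxx = -0.020167, Gamma_yxy = 0.000000, Gamma_yyy = 0.002521; k3 = (-0.105375, 1.999753, 0.784419, -0.009857)
  k4: at (x, y) = (0.244731, 0.099988), (dx/dtau, dy/dtau) = (-0.085779, 1.999507); Gamma_xxx = 1.609326, Gamma_xxy = 0.000000, Gamma_xyy = -0.201166, Gamma_yxx = -0.040657, Gamma_yxy = 0.000000, Gamma_yyy = 0.005082; k4 = (-0.085779, 1.999507, 0.792425, -0.020019)
  Y <- Y + (h/6)(k1 + 2k2 + 2k3 + k4): x = 0.2447, y = 0.1000, dx/dtau = -0.0858, dy/dtau = 1.9995
step 2:
  k1: at (x, y) = (0.244727, 0.099992), (dx/dtau, dy/dtau) = (-0.085781, 1.999504); Gamma_xxx = 1.609334, Gamma_xxy = 0.000000, Gamma_xyy = -0.201167, Gamma_yxx = -0.040659, Gamma_yxy = 0.000000, Gamma_yyy = 0.005082; k1 = (-0.085781, 1.999504, 0.792426, -0.020020)
  k2: at (x, y) = (0.242582, 0.149979), (dx/dtau, dy/dtau) = (-0.065971, 1.999004); Gamma_xxx = 1.612440, Gamma_xxy = 0.000000, Gamma_xyy = -0.201555, Gamma_yxx = -0.061369, Gamma_yxy = 0.000000, Gamma_yyy = 0.007671; k2 = (-0.065971, 1.999004, 0.798399, -0.030387)
  k3: at (x, y) = (0.243078, 0.149967), (dx/dtau, dy/dtau) = (-0.065821, 1.998745); Gamma_xxx = 1.611486, Gamma_xxy = 0.000000, Gamma_xyy = -0.201436, Gamma_yxx = -0.061266, Gamma_yxy = 0.000000, Gamma_yyy = 0.007658; k3 = (-0.065821, 1.998745, 0.797750, -0.030329)
  k4: at (x, y) = (0.241436, 0.199929), (dx/dtau, dy/dtau) = (-0.045894, 1.997988); Gamma_xxx = 1.613202, Gamma_xxy = 0.000000, Gamma_xyy = -0.201650, Gamma_yxx = -0.082037, Gamma_yxy = 0.000000, Gamma_yyy = 0.010255; k4 = (-0.045894, 1.997988, 0.801581, -0.040763)
  Y <- Y + (h/6)(k1 + 2k2 + 2k3 + k4): x = 0.2414, y = 0.1999, dx/dtau = -0.0459, dy/dtau = 1.9980


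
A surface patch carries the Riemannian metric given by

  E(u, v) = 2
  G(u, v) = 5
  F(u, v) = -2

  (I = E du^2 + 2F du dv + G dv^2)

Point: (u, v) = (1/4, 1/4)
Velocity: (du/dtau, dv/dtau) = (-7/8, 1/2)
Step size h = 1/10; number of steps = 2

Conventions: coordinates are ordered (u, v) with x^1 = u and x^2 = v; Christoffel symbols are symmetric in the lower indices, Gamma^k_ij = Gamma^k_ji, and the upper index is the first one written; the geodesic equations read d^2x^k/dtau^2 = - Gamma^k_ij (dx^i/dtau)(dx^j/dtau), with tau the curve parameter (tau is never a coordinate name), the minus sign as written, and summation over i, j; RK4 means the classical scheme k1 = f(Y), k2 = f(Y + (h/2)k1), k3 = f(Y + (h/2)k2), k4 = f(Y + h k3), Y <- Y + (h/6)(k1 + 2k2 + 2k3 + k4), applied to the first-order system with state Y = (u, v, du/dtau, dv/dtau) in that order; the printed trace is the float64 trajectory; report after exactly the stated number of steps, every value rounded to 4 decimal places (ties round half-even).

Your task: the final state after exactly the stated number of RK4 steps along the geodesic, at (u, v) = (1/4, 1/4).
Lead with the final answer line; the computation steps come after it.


Answer: u = 0.0750, v = 0.3500, du/dtau = -0.8750, dv/dtau = 0.5000

f(Y) = (du/dtau, dv/dtau, -Gamma^u_ij Y'^i Y'^j, -Gamma^v_ij Y'^i Y'^j) with the Gammas evaluated at the stage position; h = 0.100000; intermediate values shown to 6 dp
step 0: u = 0.2500, v = 0.2500, du/dtau = -0.8750, dv/dtau = 0.5000
step 1:
  k1: at (u, v) = (0.250000, 0.250000), (du/dtau, dv/dtau) = (-0.875000, 0.500000); Gamma_uuu = 0.000000, Gamma_uuv = 0.000000, Gamma_uvv = 0.000000, Gamma_vuu = 0.000000, Gamma_vuv = 0.000000, Gamma_vvv = 0.000000; k1 = (-0.875000, 0.500000, 0.000000, 0.000000)
  k2: at (u, v) = (0.206250, 0.275000), (du/dtau, dv/dtau) = (-0.875000, 0.500000); Gamma_uuu = 0.000000, Gamma_uuv = 0.000000, Gamma_uvv = 0.000000, Gamma_vuu = 0.000000, Gamma_vuv = 0.000000, Gamma_vvv = 0.000000; k2 = (-0.875000, 0.500000, 0.000000, 0.000000)
  k3: at (u, v) = (0.206250, 0.275000), (du/dtau, dv/dtau) = (-0.875000, 0.500000); Gamma_uuu = 0.000000, Gamma_uuv = 0.000000, Gamma_uvv = 0.000000, Gamma_vuu = 0.000000, Gamma_vuv = 0.000000, Gamma_vvv = 0.000000; k3 = (-0.875000, 0.500000, 0.000000, 0.000000)
  k4: at (u, v) = (0.162500, 0.300000), (du/dtau, dv/dtau) = (-0.875000, 0.500000); Gamma_uuu = 0.000000, Gamma_uuv = 0.000000, Gamma_uvv = 0.000000, Gamma_vuu = 0.000000, Gamma_vuv = 0.000000, Gamma_vvv = 0.000000; k4 = (-0.875000, 0.500000, 0.000000, 0.000000)
  Y <- Y + (h/6)(k1 + 2k2 + 2k3 + k4): u = 0.1625, v = 0.3000, du/dtau = -0.8750, dv/dtau = 0.5000
step 2:
  k1: at (u, v) = (0.162500, 0.300000), (du/dtau, dv/dtau) = (-0.875000, 0.500000); Gamma_uuu = 0.000000, Gamma_uuv = 0.000000, Gamma_uvv = 0.000000, Gamma_vuu = 0.000000, Gamma_vuv = 0.000000, Gamma_vvv = 0.000000; k1 = (-0.875000, 0.500000, 0.000000, 0.000000)
  k2: at (u, v) = (0.118750, 0.325000), (du/dtau, dv/dtau) = (-0.875000, 0.500000); Gamma_uuu = 0.000000, Gamma_uuv = 0.000000, Gamma_uvv = 0.000000, Gamma_vuu = 0.000000, Gamma_vuv = 0.000000, Gamma_vvv = 0.000000; k2 = (-0.875000, 0.500000, 0.000000, 0.000000)
  k3: at (u, v) = (0.118750, 0.325000), (du/dtau, dv/dtau) = (-0.875000, 0.500000); Gamma_uuu = 0.000000, Gamma_uuv = 0.000000, Gamma_uvv = 0.000000, Gamma_vuu = 0.000000, Gamma_vuv = 0.000000, Gamma_vvv = 0.000000; k3 = (-0.875000, 0.500000, 0.000000, 0.000000)
  k4: at (u, v) = (0.075000, 0.350000), (du/dtau, dv/dtau) = (-0.875000, 0.500000); Gamma_uuu = 0.000000, Gamma_uuv = 0.000000, Gamma_uvv = 0.000000, Gamma_vuu = 0.000000, Gamma_vuv = 0.000000, Gamma_vvv = 0.000000; k4 = (-0.875000, 0.500000, 0.000000, 0.000000)
  Y <- Y + (h/6)(k1 + 2k2 + 2k3 + k4): u = 0.0750, v = 0.3500, du/dtau = -0.8750, dv/dtau = 0.5000


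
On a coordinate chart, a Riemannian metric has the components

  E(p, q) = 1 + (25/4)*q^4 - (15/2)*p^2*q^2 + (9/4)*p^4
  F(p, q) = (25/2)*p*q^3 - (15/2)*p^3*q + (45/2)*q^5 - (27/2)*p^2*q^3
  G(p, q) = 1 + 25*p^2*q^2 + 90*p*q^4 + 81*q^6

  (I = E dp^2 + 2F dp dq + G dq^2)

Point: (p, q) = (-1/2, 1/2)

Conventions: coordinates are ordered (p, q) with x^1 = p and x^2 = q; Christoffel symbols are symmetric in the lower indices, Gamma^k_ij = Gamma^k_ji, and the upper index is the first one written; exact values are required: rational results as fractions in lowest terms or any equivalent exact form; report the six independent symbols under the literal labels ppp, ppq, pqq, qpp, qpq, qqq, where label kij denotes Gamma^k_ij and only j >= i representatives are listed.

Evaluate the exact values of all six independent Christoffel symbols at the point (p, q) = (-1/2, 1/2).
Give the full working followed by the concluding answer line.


E = 17/16, F = -1/32, G = 65/64 at the point
E_p = 3/4, E_q = 5/4, F_p = 7/16, F_q = 3/4, G_p = -5/8, G_q = -17/16
EG - F^2 = 69/64;  g^inv = (64/69) * [[65/64, 1/32], [1/32, 17/16]]
first-kind symbols [ij,l] = (1/2)(d_i g_jl + d_j g_il - d_l g_ij): [pp,p] = E_p/2 = 3/8, [pp,q] = F_p - E_q/2 = -3/16, [pq,p] = E_q/2 = 5/8, [pq,q] = G_p/2 = -5/16, [qq,p] = F_q - G_p/2 = 17/16, [qq,q] = G_q/2 = -17/32
Gamma^p_ij = (G*[ij,p] - F*[ij,q])/(EG - F^2), Gamma^q_ij = (E*[ij,q] - F*[ij,p])/(EG - F^2)

Answer: Gamma_ppp = 8/23, Gamma_ppq = 40/69, Gamma_pqq = 68/69, Gamma_qpp = -4/23, Gamma_qpq = -20/69, Gamma_qqq = -34/69


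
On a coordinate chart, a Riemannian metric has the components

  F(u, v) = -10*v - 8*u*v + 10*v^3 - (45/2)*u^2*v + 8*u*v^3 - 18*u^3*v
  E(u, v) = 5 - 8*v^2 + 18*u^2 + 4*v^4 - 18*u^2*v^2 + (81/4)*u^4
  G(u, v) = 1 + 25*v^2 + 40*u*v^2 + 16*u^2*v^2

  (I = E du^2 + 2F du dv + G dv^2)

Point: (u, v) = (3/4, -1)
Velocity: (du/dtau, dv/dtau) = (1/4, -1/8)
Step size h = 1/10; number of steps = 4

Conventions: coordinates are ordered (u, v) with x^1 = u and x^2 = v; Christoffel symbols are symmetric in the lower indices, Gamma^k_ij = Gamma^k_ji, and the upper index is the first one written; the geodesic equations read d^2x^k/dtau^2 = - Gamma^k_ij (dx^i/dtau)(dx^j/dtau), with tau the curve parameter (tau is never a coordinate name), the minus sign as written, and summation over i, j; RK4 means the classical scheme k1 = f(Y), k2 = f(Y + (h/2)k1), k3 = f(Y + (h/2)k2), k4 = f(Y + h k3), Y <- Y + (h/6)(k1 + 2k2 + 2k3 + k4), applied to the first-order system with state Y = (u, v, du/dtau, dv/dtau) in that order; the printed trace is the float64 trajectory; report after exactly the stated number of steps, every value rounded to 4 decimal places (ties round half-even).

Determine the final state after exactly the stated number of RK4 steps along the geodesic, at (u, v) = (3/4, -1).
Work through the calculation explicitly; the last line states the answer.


f(Y) = (du/dtau, dv/dtau, -Gamma^u_ij Y'^i Y'^j, -Gamma^v_ij Y'^i Y'^j) with the Gammas evaluated at the stage position; h = 0.100000; intermediate values shown to 6 dp
step 0: u = 0.7500, v = -1.0000, du/dtau = 0.2500, dv/dtau = -0.1250
step 1:
  k1: at (u, v) = (0.750000, -1.000000), (du/dtau, dv/dtau) = (0.250000, -0.125000); Gamma_uuu = 0.239275, Gamma_uuv = 0.141792, Gamma_uvv = -0.283585, Gamma_vuu = 0.756226, Gamma_vuv = 0.448134, Gamma_vvv = -0.896268; k1 = (0.250000, -0.125000, -0.001662, -0.005252)
  k2: at (u, v) = (0.762500, -1.006250), (du/dtau, dv/dtau) = (0.249917, -0.125263); Gamma_uuu = 0.242500, Gamma_uuv = 0.142231, Gamma_uvv = -0.284463, Gamma_vuu = 0.758062, Gamma_vuv = 0.444619, Gamma_vvv = -0.889238; k2 = (0.249917, -0.125263, -0.001778, -0.005557)
  k3: at (u, v) = (0.762496, -1.006263), (du/dtau, dv/dtau) = (0.249911, -0.125278); Gamma_uuu = 0.242488, Gamma_uuv = 0.142227, Gamma_uvv = -0.284449, Gamma_vuu = 0.758055, Gamma_vuv = 0.444624, Gamma_vvv = -0.889234; k3 = (0.249911, -0.125278, -0.001775, -0.005548)
  k4: at (u, v) = (0.774991, -1.012528), (du/dtau, dv/dtau) = (0.249823, -0.125555); Gamma_uuu = 0.245686, Gamma_uuv = 0.142662, Gamma_uvv = -0.285315, Gamma_vuu = 0.759702, Gamma_vuv = 0.441135, Gamma_vvv = -0.882241; k4 = (0.249823, -0.125555, -0.001886, -0.005833)
  Y <- Y + (h/6)(k1 + 2k2 + 2k3 + k4): u = 0.7750, v = -1.0125, du/dtau = 0.2498, dv/dtau = -0.1256
step 2:
  k1: at (u, v) = (0.774991, -1.012527), (du/dtau, dv/dtau) = (0.249822, -0.125555); Gamma_uuu = 0.245686, Gamma_uuv = 0.142662, Gamma_uvv = -0.285315, Gamma_vuu = 0.759702, Gamma_vuv = 0.441134, Gamma_vvv = -0.882241; k1 = (0.249822, -0.125555, -0.001886, -0.005833)
  k2: at (u, v) = (0.787482, -1.018805), (du/dtau, dv/dtau) = (0.249728, -0.125847); Gamma_uuu = 0.248856, Gamma_uuv = 0.143092, Gamma_uvv = -0.286167, Gamma_vuu = 0.761167, Gamma_vuv = 0.437671, Gamma_vvv = -0.875287; k2 = (0.249728, -0.125847, -0.001994, -0.006098)
  k3: at (u, v) = (0.787478, -1.018820), (du/dtau, dv/dtau) = (0.249723, -0.125860); Gamma_uuu = 0.248843, Gamma_uuv = 0.143087, Gamma_uvv = -0.286152, Gamma_vuu = 0.761160, Gamma_vuv = 0.437676, Gamma_vvv = -0.875282; k3 = (0.249723, -0.125860, -0.001991, -0.006090)
  k4: at (u, v) = (0.799964, -1.025113), (du/dtau, dv/dtau) = (0.249623, -0.126164); Gamma_uuu = 0.251981, Gamma_uuv = 0.143511, Gamma_uvv = -0.286986, Gamma_vuu = 0.762447, Gamma_vuv = 0.434239, Gamma_vvv = -0.868366; k4 = (0.249623, -0.126164, -0.002094, -0.006336)
  Y <- Y + (h/6)(k1 + 2k2 + 2k3 + k4): u = 0.8000, v = -1.0251, du/dtau = 0.2496, dv/dtau = -0.1262
step 3:
  k1: at (u, v) = (0.799964, -1.025113), (du/dtau, dv/dtau) = (0.249623, -0.126164); Gamma_uuu = 0.251981, Gamma_uuv = 0.143512, Gamma_uvv = -0.286987, Gamma_vuu = 0.762447, Gamma_vuv = 0.434239, Gamma_vvv = -0.868366; k1 = (0.249623, -0.126164, -0.002094, -0.006336)
  k2: at (u, v) = (0.812445, -1.031421), (du/dtau, dv/dtau) = (0.249519, -0.126481); Gamma_uuu = 0.255087, Gamma_uuv = 0.143929, Gamma_uvv = -0.287802, Gamma_vuu = 0.763562, Gamma_vuv = 0.430828, Gamma_vvv = -0.861490; k2 = (0.249519, -0.126481, -0.002193, -0.006564)
  k3: at (u, v) = (0.812440, -1.031437), (du/dtau, dv/dtau) = (0.249514, -0.126492); Gamma_uuu = 0.255072, Gamma_uuv = 0.143924, Gamma_uvv = -0.287787, Gamma_vuu = 0.763555, Gamma_vuv = 0.430833, Gamma_vvv = -0.861486; k3 = (0.249514, -0.126492, -0.002190, -0.006557)
  k4: at (u, v) = (0.824915, -1.037762), (du/dtau, dv/dtau) = (0.249404, -0.126820); Gamma_uuu = 0.258142, Gamma_uuv = 0.144332, Gamma_uvv = -0.288580, Gamma_vuu = 0.764504, Gamma_vuv = 0.427450, Gamma_vvv = -0.854650; k4 = (0.249404, -0.126820, -0.002285, -0.006769)
  Y <- Y + (h/6)(k1 + 2k2 + 2k3 + k4): u = 0.8249, v = -1.0378, du/dtau = 0.2494, dv/dtau = -0.1268
step 4:
  k1: at (u, v) = (0.824915, -1.037762), (du/dtau, dv/dtau) = (0.249404, -0.126820); Gamma_uuu = 0.258142, Gamma_uuv = 0.144333, Gamma_uvv = -0.288581, Gamma_vuu = 0.764504, Gamma_vuv = 0.427450, Gamma_vvv = -0.854650; k1 = (0.249404, -0.126820, -0.002285, -0.006769)
  k2: at (u, v) = (0.837386, -1.044103), (du/dtau, dv/dtau) = (0.249290, -0.127158); Gamma_uuu = 0.261175, Gamma_uuv = 0.144733, Gamma_uvv = -0.289352, Gamma_vuu = 0.765292, Gamma_vuv = 0.424094, Gamma_vvv = -0.847855; k2 = (0.249290, -0.127158, -0.002376, -0.006963)
  k3: at (u, v) = (0.837380, -1.044120), (du/dtau, dv/dtau) = (0.249285, -0.127168); Gamma_uuu = 0.261159, Gamma_uuv = 0.144727, Gamma_uvv = -0.289336, Gamma_vuu = 0.765285, Gamma_vuv = 0.424100, Gamma_vvv = -0.847851; k3 = (0.249285, -0.127168, -0.002374, -0.006957)
  k4: at (u, v) = (0.849844, -1.050478), (du/dtau, dv/dtau) = (0.249167, -0.127515); Gamma_uuu = 0.264153, Gamma_uuv = 0.145118, Gamma_uvv = -0.290082, Gamma_vuu = 0.765917, Gamma_vuv = 0.420772, Gamma_vvv = -0.841098; k4 = (0.249167, -0.127515, -0.002461, -0.007137)
  Y <- Y + (h/6)(k1 + 2k2 + 2k3 + k4): u = 0.8498, v = -1.0505, du/dtau = 0.2492, dv/dtau = -0.1275

Answer: u = 0.8498, v = -1.0505, du/dtau = 0.2492, dv/dtau = -0.1275


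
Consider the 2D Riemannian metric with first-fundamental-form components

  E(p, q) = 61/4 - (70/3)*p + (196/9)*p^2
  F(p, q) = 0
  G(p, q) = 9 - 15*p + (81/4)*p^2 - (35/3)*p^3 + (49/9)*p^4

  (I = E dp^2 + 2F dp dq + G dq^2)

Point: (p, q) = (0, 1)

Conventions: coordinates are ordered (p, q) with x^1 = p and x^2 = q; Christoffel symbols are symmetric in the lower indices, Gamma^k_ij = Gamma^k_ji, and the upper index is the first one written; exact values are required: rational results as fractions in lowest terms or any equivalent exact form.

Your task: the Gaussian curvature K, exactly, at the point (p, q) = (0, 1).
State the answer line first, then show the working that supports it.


Answer: K = -224/3721

E = 61/4, F = 0, G = 9, EG - F^2 = 549/4 at the point
E_p = -70/3, E_q = 0, F_p = 0, F_q = 0, G_p = -15, G_q = 0
E_qq = 0, F_pq = 0, G_pp = 81/2
Brioschi: K = (det M1 - det M2) / (EG - F^2)^2 with the standard first/second-derivative matrices M1, M2.
M1 = [[-E_qq/2 + F_pq - G_pp/2, E_p/2, F_p - E_q/2], [F_q - G_p/2, E, F], [G_q/2, F, G]] = [[-81/4, -35/3, 0], [15/2, 61/4, 0], [0, 0, 9]]; det M1 = -31869/16
M2 = [[0, E_q/2, G_p/2], [E_q/2, E, F], [G_p/2, F, G]] = [[0, 0, -15/2], [0, 61/4, 0], [-15/2, 0, 9]]; det M2 = -13725/16
det M1 - det M2 = -1134; K = -1134 / (549/4)^2 = -224/3721


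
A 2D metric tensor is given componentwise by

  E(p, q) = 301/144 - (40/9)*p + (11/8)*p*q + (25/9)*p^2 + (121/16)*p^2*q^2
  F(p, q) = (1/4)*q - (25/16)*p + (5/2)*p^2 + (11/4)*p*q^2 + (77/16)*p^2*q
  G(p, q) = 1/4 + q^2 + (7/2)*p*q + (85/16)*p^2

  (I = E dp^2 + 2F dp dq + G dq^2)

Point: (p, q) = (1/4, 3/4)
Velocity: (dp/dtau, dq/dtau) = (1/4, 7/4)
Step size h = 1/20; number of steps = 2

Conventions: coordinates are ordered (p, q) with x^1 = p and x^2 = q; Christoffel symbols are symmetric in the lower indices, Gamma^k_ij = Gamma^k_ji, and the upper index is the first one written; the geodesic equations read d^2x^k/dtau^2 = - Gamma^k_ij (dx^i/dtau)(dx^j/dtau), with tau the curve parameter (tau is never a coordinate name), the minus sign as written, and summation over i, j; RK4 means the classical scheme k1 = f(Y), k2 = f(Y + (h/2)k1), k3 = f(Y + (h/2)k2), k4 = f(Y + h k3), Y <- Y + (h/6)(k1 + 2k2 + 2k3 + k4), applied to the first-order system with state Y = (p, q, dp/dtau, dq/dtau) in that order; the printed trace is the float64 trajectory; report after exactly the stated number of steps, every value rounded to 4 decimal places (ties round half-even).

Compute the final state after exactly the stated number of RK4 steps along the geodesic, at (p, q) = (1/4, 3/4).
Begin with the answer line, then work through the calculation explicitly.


Answer: p = 0.2895, q = 0.9031, dp/dtau = 0.5288, dq/dtau = 1.3148

f(Y) = (dp/dtau, dq/dtau, -Gamma^p_ij Y'^i Y'^j, -Gamma^q_ij Y'^i Y'^j) with the Gammas evaluated at the stage position; h = 0.050000; intermediate values shown to 6 dp
step 0: p = 0.2500, q = 0.7500, dp/dtau = 0.2500, dq/dtau = 1.7500
step 1:
  k1: at (p, q) = (0.250000, 0.750000), (dp/dtau, dq/dtau) = (0.250000, 1.750000); Gamma_ppp = -0.492115, Gamma_ppq = -0.201990, Gamma_pqq = -0.954994, Gamma_qpp = 1.549856, Gamma_qpq = 1.529800, Gamma_qqq = 0.959296; k1 = (0.250000, 1.750000, 3.132166, -4.373285)
  k2: at (p, q) = (0.256250, 0.793750), (dp/dtau, dq/dtau) = (0.328304, 1.640668); Gamma_ppp = -0.468630, Gamma_ppq = -0.239887, Gamma_pqq = -0.988236, Gamma_qpp = 1.621328, Gamma_qpq = 1.498372, Gamma_qqq = 0.974600; k2 = (0.328304, 1.640668, 2.969061, -4.412332)
  k3: at (p, q) = (0.258208, 0.791017), (dp/dtau, dq/dtau) = (0.324227, 1.639692); Gamma_ppp = -0.467335, Gamma_ppq = -0.238309, Gamma_pqq = -0.988117, Gamma_qpp = 1.618075, Gamma_qpq = 1.497907, Gamma_qqq = 0.973965; k3 = (0.324227, 1.639692, 2.959152, -4.381358)
  k4: at (p, q) = (0.266211, 0.831985), (dp/dtau, dq/dtau) = (0.397958, 1.530932); Gamma_ppp = -0.444965, Gamma_ppq = -0.274274, Gamma_pqq = -1.018650, Gamma_qpp = 1.677751, Gamma_qpq = 1.470280, Gamma_qqq = 0.989423; k4 = (0.397958, 1.530932, 2.792135, -4.376193)
  Y <- Y + (h/6)(k1 + 2k2 + 2k3 + k4): p = 0.2663, q = 0.8320, dp/dtau = 0.3982, dq/dtau = 1.5305
step 2:
  k1: at (p, q) = (0.266275, 0.832014), (dp/dtau, dq/dtau) = (0.398173, 1.530526); Gamma_ppp = -0.444884, Gamma_ppq = -0.274321, Gamma_pqq = -1.018707, Gamma_qpp = 1.677796, Gamma_qpq = 1.470211, Gamma_qqq = 0.989446; k1 = (0.398173, 1.530526, 2.791214, -4.375721)
  k2: at (p, q) = (0.276229, 0.870277), (dp/dtau, dq/dtau) = (0.467953, 1.421133); Gamma_ppp = -0.423079, Gamma_ppq = -0.308453, Gamma_pqq = -1.046119, Gamma_qpp = 1.726581, Gamma_qpq = 1.445929, Gamma_qqq = 1.005044; k2 = (0.467953, 1.421133, 2.615665, -4.331048)
  k3: at (p, q) = (0.277974, 0.867542), (dp/dtau, dq/dtau) = (0.463564, 1.422250); Gamma_ppp = -0.421900, Gamma_ppq = -0.306892, Gamma_pqq = -1.045322, Gamma_qpp = 1.722849, Gamma_qpq = 1.445644, Gamma_qqq = 1.004470; k3 = (0.463564, 1.422250, 2.609805, -4.308302)
  k4: at (p, q) = (0.289453, 0.903126), (dp/dtau, dq/dtau) = (0.528663, 1.315111); Gamma_ppp = -0.400769, Gamma_ppq = -0.338924, Gamma_pqq = -1.068315, Gamma_qpp = 1.761134, Gamma_qpq = 1.424706, Gamma_qqq = 1.019959; k4 = (0.528663, 1.315111, 2.430952, -4.237302)
  Y <- Y + (h/6)(k1 + 2k2 + 2k3 + k4): p = 0.2895, q = 0.9031, dp/dtau = 0.5288, dq/dtau = 1.3148


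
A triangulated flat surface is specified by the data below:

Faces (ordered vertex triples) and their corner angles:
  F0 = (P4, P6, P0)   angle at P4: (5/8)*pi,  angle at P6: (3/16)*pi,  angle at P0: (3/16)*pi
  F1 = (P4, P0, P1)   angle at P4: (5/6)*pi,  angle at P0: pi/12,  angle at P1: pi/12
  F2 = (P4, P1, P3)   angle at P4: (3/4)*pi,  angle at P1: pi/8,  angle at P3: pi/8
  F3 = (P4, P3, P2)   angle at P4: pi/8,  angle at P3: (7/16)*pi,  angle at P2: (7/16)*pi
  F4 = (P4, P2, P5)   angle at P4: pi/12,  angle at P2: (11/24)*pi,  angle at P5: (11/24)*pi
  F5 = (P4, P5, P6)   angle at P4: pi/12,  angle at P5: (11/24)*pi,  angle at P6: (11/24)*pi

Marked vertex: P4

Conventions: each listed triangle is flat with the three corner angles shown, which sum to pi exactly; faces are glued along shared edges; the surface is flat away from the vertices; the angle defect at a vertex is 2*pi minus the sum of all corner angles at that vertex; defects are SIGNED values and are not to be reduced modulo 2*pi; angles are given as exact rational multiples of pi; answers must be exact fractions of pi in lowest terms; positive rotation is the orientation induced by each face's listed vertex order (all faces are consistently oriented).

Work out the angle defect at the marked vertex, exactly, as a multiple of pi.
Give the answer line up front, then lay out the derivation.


Answer: defect(P4) = -pi/2

Sum of corner angles at P4: (5/2)*pi
defect = 2*pi - (5/2)*pi


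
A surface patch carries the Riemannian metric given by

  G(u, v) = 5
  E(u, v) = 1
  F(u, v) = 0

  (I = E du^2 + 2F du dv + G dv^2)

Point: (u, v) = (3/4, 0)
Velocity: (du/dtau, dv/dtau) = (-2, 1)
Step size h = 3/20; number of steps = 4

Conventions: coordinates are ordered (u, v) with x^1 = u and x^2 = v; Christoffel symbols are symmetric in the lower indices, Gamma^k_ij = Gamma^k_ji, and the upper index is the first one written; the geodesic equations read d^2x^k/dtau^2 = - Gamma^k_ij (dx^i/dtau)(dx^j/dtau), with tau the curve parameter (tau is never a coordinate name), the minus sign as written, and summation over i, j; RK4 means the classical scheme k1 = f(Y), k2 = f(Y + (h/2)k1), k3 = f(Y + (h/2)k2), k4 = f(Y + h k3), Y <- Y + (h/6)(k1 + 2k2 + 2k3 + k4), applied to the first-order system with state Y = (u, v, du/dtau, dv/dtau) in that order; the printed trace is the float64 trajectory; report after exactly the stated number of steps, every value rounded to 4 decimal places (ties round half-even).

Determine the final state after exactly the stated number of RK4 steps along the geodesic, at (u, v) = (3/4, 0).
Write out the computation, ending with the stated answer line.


f(Y) = (du/dtau, dv/dtau, -Gamma^u_ij Y'^i Y'^j, -Gamma^v_ij Y'^i Y'^j) with the Gammas evaluated at the stage position; h = 0.150000; intermediate values shown to 6 dp
step 0: u = 0.7500, v = 0.0000, du/dtau = -2.0000, dv/dtau = 1.0000
step 1:
  k1: at (u, v) = (0.750000, 0.000000), (du/dtau, dv/dtau) = (-2.000000, 1.000000); Gamma_uuu = 0.000000, Gamma_uuv = 0.000000, Gamma_uvv = 0.000000, Gamma_vuu = 0.000000, Gamma_vuv = 0.000000, Gamma_vvv = 0.000000; k1 = (-2.000000, 1.000000, 0.000000, 0.000000)
  k2: at (u, v) = (0.600000, 0.075000), (du/dtau, dv/dtau) = (-2.000000, 1.000000); Gamma_uuu = 0.000000, Gamma_uuv = 0.000000, Gamma_uvv = 0.000000, Gamma_vuu = 0.000000, Gamma_vuv = 0.000000, Gamma_vvv = 0.000000; k2 = (-2.000000, 1.000000, 0.000000, 0.000000)
  k3: at (u, v) = (0.600000, 0.075000), (du/dtau, dv/dtau) = (-2.000000, 1.000000); Gamma_uuu = 0.000000, Gamma_uuv = 0.000000, Gamma_uvv = 0.000000, Gamma_vuu = 0.000000, Gamma_vuv = 0.000000, Gamma_vvv = 0.000000; k3 = (-2.000000, 1.000000, 0.000000, 0.000000)
  k4: at (u, v) = (0.450000, 0.150000), (du/dtau, dv/dtau) = (-2.000000, 1.000000); Gamma_uuu = 0.000000, Gamma_uuv = 0.000000, Gamma_uvv = 0.000000, Gamma_vuu = 0.000000, Gamma_vuv = 0.000000, Gamma_vvv = 0.000000; k4 = (-2.000000, 1.000000, 0.000000, 0.000000)
  Y <- Y + (h/6)(k1 + 2k2 + 2k3 + k4): u = 0.4500, v = 0.1500, du/dtau = -2.0000, dv/dtau = 1.0000
step 2:
  k1: at (u, v) = (0.450000, 0.150000), (du/dtau, dv/dtau) = (-2.000000, 1.000000); Gamma_uuu = 0.000000, Gamma_uuv = 0.000000, Gamma_uvv = 0.000000, Gamma_vuu = 0.000000, Gamma_vuv = 0.000000, Gamma_vvv = 0.000000; k1 = (-2.000000, 1.000000, 0.000000, 0.000000)
  k2: at (u, v) = (0.300000, 0.225000), (du/dtau, dv/dtau) = (-2.000000, 1.000000); Gamma_uuu = 0.000000, Gamma_uuv = 0.000000, Gamma_uvv = 0.000000, Gamma_vuu = 0.000000, Gamma_vuv = 0.000000, Gamma_vvv = 0.000000; k2 = (-2.000000, 1.000000, 0.000000, 0.000000)
  k3: at (u, v) = (0.300000, 0.225000), (du/dtau, dv/dtau) = (-2.000000, 1.000000); Gamma_uuu = 0.000000, Gamma_uuv = 0.000000, Gamma_uvv = 0.000000, Gamma_vuu = 0.000000, Gamma_vuv = 0.000000, Gamma_vvv = 0.000000; k3 = (-2.000000, 1.000000, 0.000000, 0.000000)
  k4: at (u, v) = (0.150000, 0.300000), (du/dtau, dv/dtau) = (-2.000000, 1.000000); Gamma_uuu = 0.000000, Gamma_uuv = 0.000000, Gamma_uvv = 0.000000, Gamma_vuu = 0.000000, Gamma_vuv = 0.000000, Gamma_vvv = 0.000000; k4 = (-2.000000, 1.000000, 0.000000, 0.000000)
  Y <- Y + (h/6)(k1 + 2k2 + 2k3 + k4): u = 0.1500, v = 0.3000, du/dtau = -2.0000, dv/dtau = 1.0000
step 3:
  k1: at (u, v) = (0.150000, 0.300000), (du/dtau, dv/dtau) = (-2.000000, 1.000000); Gamma_uuu = 0.000000, Gamma_uuv = 0.000000, Gamma_uvv = 0.000000, Gamma_vuu = 0.000000, Gamma_vuv = 0.000000, Gamma_vvv = 0.000000; k1 = (-2.000000, 1.000000, 0.000000, 0.000000)
  k2: at (u, v) = (0.000000, 0.375000), (du/dtau, dv/dtau) = (-2.000000, 1.000000); Gamma_uuu = 0.000000, Gamma_uuv = 0.000000, Gamma_uvv = 0.000000, Gamma_vuu = 0.000000, Gamma_vuv = 0.000000, Gamma_vvv = 0.000000; k2 = (-2.000000, 1.000000, 0.000000, 0.000000)
  k3: at (u, v) = (0.000000, 0.375000), (du/dtau, dv/dtau) = (-2.000000, 1.000000); Gamma_uuu = 0.000000, Gamma_uuv = 0.000000, Gamma_uvv = 0.000000, Gamma_vuu = 0.000000, Gamma_vuv = 0.000000, Gamma_vvv = 0.000000; k3 = (-2.000000, 1.000000, 0.000000, 0.000000)
  k4: at (u, v) = (-0.150000, 0.450000), (du/dtau, dv/dtau) = (-2.000000, 1.000000); Gamma_uuu = 0.000000, Gamma_uuv = 0.000000, Gamma_uvv = 0.000000, Gamma_vuu = 0.000000, Gamma_vuv = 0.000000, Gamma_vvv = 0.000000; k4 = (-2.000000, 1.000000, 0.000000, 0.000000)
  Y <- Y + (h/6)(k1 + 2k2 + 2k3 + k4): u = -0.1500, v = 0.4500, du/dtau = -2.0000, dv/dtau = 1.0000
step 4:
  k1: at (u, v) = (-0.150000, 0.450000), (du/dtau, dv/dtau) = (-2.000000, 1.000000); Gamma_uuu = 0.000000, Gamma_uuv = 0.000000, Gamma_uvv = 0.000000, Gamma_vuu = 0.000000, Gamma_vuv = 0.000000, Gamma_vvv = 0.000000; k1 = (-2.000000, 1.000000, 0.000000, 0.000000)
  k2: at (u, v) = (-0.300000, 0.525000), (du/dtau, dv/dtau) = (-2.000000, 1.000000); Gamma_uuu = 0.000000, Gamma_uuv = 0.000000, Gamma_uvv = 0.000000, Gamma_vuu = 0.000000, Gamma_vuv = 0.000000, Gamma_vvv = 0.000000; k2 = (-2.000000, 1.000000, 0.000000, 0.000000)
  k3: at (u, v) = (-0.300000, 0.525000), (du/dtau, dv/dtau) = (-2.000000, 1.000000); Gamma_uuu = 0.000000, Gamma_uuv = 0.000000, Gamma_uvv = 0.000000, Gamma_vuu = 0.000000, Gamma_vuv = 0.000000, Gamma_vvv = 0.000000; k3 = (-2.000000, 1.000000, 0.000000, 0.000000)
  k4: at (u, v) = (-0.450000, 0.600000), (du/dtau, dv/dtau) = (-2.000000, 1.000000); Gamma_uuu = 0.000000, Gamma_uuv = 0.000000, Gamma_uvv = 0.000000, Gamma_vuu = 0.000000, Gamma_vuv = 0.000000, Gamma_vvv = 0.000000; k4 = (-2.000000, 1.000000, 0.000000, 0.000000)
  Y <- Y + (h/6)(k1 + 2k2 + 2k3 + k4): u = -0.4500, v = 0.6000, du/dtau = -2.0000, dv/dtau = 1.0000

Answer: u = -0.4500, v = 0.6000, du/dtau = -2.0000, dv/dtau = 1.0000


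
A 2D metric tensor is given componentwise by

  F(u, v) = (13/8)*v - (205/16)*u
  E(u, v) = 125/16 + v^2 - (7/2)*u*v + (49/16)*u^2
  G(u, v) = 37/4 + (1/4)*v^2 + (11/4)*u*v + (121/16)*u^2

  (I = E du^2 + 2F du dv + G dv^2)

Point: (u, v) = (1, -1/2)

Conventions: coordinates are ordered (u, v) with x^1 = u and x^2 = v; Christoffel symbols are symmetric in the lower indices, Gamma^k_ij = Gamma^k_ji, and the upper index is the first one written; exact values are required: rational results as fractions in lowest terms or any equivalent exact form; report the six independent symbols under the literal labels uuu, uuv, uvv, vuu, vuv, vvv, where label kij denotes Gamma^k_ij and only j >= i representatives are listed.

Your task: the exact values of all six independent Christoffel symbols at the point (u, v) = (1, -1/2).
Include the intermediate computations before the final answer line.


E = 103/8, F = -109/8, G = 31/2 at the point
E_u = 63/8, E_v = -9/2, F_u = -205/16, F_v = 13/8, G_u = 55/4, G_v = 5/2
EG - F^2 = 891/64;  g^inv = (64/891) * [[31/2, 109/8], [109/8, 103/8]]
first-kind symbols [ij,l] = (1/2)(d_i g_jl + d_j g_il - d_l g_ij): [uu,u] = E_u/2 = 63/16, [uu,v] = F_u - E_v/2 = -169/16, [uv,u] = E_v/2 = -9/4, [uv,v] = G_u/2 = 55/8, [vv,u] = F_v - G_u/2 = -21/4, [vv,v] = G_v/2 = 5/4
Gamma^u_ij = (G*[ij,u] - F*[ij,v])/(EG - F^2), Gamma^v_ij = (E*[ij,v] - F*[ij,u])/(EG - F^2)

Answer: Gamma_uuu = -10609/1782, Gamma_uuv = 3763/891, Gamma_uvv = -4118/891, Gamma_vuu = -5270/891, Gamma_vuv = 3703/891, Gamma_vvv = -3548/891


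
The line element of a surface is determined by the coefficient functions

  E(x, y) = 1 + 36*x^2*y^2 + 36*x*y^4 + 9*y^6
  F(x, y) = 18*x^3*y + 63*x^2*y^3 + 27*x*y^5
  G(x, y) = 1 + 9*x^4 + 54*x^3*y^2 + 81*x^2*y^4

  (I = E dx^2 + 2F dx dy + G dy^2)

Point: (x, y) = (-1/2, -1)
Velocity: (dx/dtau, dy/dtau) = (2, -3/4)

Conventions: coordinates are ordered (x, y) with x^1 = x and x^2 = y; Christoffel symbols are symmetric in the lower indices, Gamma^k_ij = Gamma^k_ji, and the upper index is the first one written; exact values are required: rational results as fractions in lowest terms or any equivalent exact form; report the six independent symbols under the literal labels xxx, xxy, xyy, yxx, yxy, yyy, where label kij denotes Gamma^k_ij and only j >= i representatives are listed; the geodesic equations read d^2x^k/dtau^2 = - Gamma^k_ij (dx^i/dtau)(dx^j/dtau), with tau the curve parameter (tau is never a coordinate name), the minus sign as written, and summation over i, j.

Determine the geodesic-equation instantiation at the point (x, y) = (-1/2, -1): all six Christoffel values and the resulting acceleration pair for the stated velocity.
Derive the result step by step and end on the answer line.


E = 1, F = 0, G = 241/16 at the point
E_x = 0, E_y = 0, F_x = 45/2, F_y = -45/2, G_x = -45, G_y = -135/2
EG - F^2 = 241/16;  g^inv = (16/241) * [[241/16, 0], [0, 1]]
first-kind symbols [ij,l] = (1/2)(d_i g_jl + d_j g_il - d_l g_ij): [xx,x] = E_x/2 = 0, [xx,y] = F_x - E_y/2 = 45/2, [xy,x] = E_y/2 = 0, [xy,y] = G_x/2 = -45/2, [yy,x] = F_y - G_x/2 = 0, [yy,y] = G_y/2 = -135/4
Gamma^x_ij = (G*[ij,x] - F*[ij,y])/(EG - F^2), Gamma^y_ij = (E*[ij,y] - F*[ij,x])/(EG - F^2)
Gamma_xxx = 0, Gamma_xxy = 0, Gamma_xyy = 0, Gamma_yxx = 360/241, Gamma_yxy = -360/241, Gamma_yyy = -540/241
d^2x/dtau^2 = -(Gamma_xxx*(2)^2 + 2*Gamma_xxy*(2)*(-3/4) + Gamma_xyy*(-3/4)^2) = 0
d^2y/dtau^2 = -(Gamma_yxx*(2)^2 + 2*Gamma_yxy*(2)*(-3/4) + Gamma_yyy*(-3/4)^2) = -8865/964

Answer: Gamma_xxx = 0, Gamma_xxy = 0, Gamma_xyy = 0, Gamma_yxx = 360/241, Gamma_yxy = -360/241, Gamma_yyy = -540/241; accelerations (d^2x/dtau^2, d^2y/dtau^2) = (0, -8865/964)


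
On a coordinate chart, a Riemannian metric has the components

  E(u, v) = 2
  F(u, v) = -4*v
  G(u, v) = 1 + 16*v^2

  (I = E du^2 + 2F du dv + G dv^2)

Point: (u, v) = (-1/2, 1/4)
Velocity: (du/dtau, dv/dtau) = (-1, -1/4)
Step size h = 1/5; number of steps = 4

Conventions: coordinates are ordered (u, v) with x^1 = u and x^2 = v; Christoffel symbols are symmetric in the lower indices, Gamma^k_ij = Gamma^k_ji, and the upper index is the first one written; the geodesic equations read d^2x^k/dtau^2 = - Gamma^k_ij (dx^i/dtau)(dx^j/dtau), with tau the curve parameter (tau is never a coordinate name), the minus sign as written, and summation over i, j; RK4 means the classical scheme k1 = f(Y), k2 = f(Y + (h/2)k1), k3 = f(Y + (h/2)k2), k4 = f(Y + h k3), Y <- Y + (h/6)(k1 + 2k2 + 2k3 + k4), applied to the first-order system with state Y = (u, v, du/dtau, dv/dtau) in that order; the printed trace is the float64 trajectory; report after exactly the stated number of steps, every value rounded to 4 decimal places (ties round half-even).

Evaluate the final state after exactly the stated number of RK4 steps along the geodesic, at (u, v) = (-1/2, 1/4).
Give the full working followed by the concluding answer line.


f(Y) = (du/dtau, dv/dtau, -Gamma^u_ij Y'^i Y'^j, -Gamma^v_ij Y'^i Y'^j) with the Gammas evaluated at the stage position; h = 0.200000; intermediate values shown to 6 dp
step 0: u = -0.5000, v = 0.2500, du/dtau = -1.0000, dv/dtau = -0.2500
step 1:
  k1: at (u, v) = (-0.500000, 0.250000), (du/dtau, dv/dtau) = (-1.000000, -0.250000); Gamma_uuu = 0.000000, Gamma_uuv = 0.000000, Gamma_uvv = -1.333333, Gamma_vuu = 0.000000, Gamma_vuv = 0.000000, Gamma_vvv = 1.333333; k1 = (-1.000000, -0.250000, 0.083333, -0.083333)
  k2: at (u, v) = (-0.600000, 0.225000), (du/dtau, dv/dtau) = (-0.991667, -0.258333); Gamma_uuu = 0.000000, Gamma_uuv = 0.000000, Gamma_uvv = -1.423488, Gamma_vuu = 0.000000, Gamma_vuv = 0.000000, Gamma_vvv = 1.281139; k2 = (-0.991667, -0.258333, 0.094998, -0.085498)
  k3: at (u, v) = (-0.599167, 0.224167), (du/dtau, dv/dtau) = (-0.990500, -0.258550); Gamma_uuu = 0.000000, Gamma_uuv = 0.000000, Gamma_uvv = -1.426528, Gamma_vuu = 0.000000, Gamma_vuv = 0.000000, Gamma_vvv = 1.279120; k3 = (-0.990500, -0.258550, 0.095361, -0.085507)
  k4: at (u, v) = (-0.698100, 0.198290), (du/dtau, dv/dtau) = (-0.980928, -0.267101); Gamma_uuu = 0.000000, Gamma_uuv = 0.000000, Gamma_uvv = -1.521431, Gamma_vuu = 0.000000, Gamma_vuv = 0.000000, Gamma_vvv = 1.206739; k4 = (-0.980928, -0.267101, 0.108544, -0.086093)
  Y <- Y + (h/6)(k1 + 2k2 + 2k3 + k4): u = -0.6982, v = 0.1983, du/dtau = -0.9809, dv/dtau = -0.2670
step 2:
  k1: at (u, v) = (-0.698175, 0.198304), (du/dtau, dv/dtau) = (-0.980914, -0.267048); Gamma_uuu = 0.000000, Gamma_uuv = 0.000000, Gamma_uvv = -1.521379, Gamma_vuu = 0.000000, Gamma_vuv = 0.000000, Gamma_vvv = 1.206784; k1 = (-0.980914, -0.267048, 0.108496, -0.086061)
  k2: at (u, v) = (-0.796267, 0.171600), (du/dtau, dv/dtau) = (-0.970064, -0.275654); Gamma_uuu = 0.000000, Gamma_uuv = 0.000000, Gamma_uvv = -1.618684, Gamma_vuu = 0.000000, Gamma_vuv = 0.000000, Gamma_vvv = 1.111062; k2 = (-0.970064, -0.275654, 0.122996, -0.084424)
  k3: at (u, v) = (-0.795182, 0.170739), (du/dtau, dv/dtau) = (-0.968614, -0.275490); Gamma_uuu = 0.000000, Gamma_uuv = 0.000000, Gamma_uvv = -1.621778, Gamma_vuu = 0.000000, Gamma_vuv = 0.000000, Gamma_vvv = 1.107603; k3 = (-0.968614, -0.275490, 0.123085, -0.084061)
  k4: at (u, v) = (-0.891898, 0.143206), (du/dtau, dv/dtau) = (-0.956297, -0.283860); Gamma_uuu = 0.000000, Gamma_uuv = 0.000000, Gamma_uvv = -1.718118, Gamma_vuu = 0.000000, Gamma_vuv = 0.000000, Gamma_vvv = 0.984182; k4 = (-0.956297, -0.283860, 0.138440, -0.079302)
  Y <- Y + (h/6)(k1 + 2k2 + 2k3 + k4): u = -0.8920, v = 0.1432, du/dtau = -0.9563, dv/dtau = -0.2838
step 3:
  k1: at (u, v) = (-0.891994, 0.143198), (du/dtau, dv/dtau) = (-0.956277, -0.283792); Gamma_uuu = 0.000000, Gamma_uuv = 0.000000, Gamma_uvv = -1.718147, Gamma_vuu = 0.000000, Gamma_vuv = 0.000000, Gamma_vvv = 0.984140; k1 = (-0.956277, -0.283792, 0.138376, -0.079261)
  k2: at (u, v) = (-0.987622, 0.114819), (du/dtau, dv/dtau) = (-0.942439, -0.291718); Gamma_uuu = 0.000000, Gamma_uuv = 0.000000, Gamma_uvv = -1.809191, Gamma_vuu = 0.000000, Gamma_vuv = 0.000000, Gamma_vvv = 0.830915; k2 = (-0.942439, -0.291718, 0.153961, -0.070711)
  k3: at (u, v) = (-0.986238, 0.114026), (du/dtau, dv/dtau) = (-0.940881, -0.290863); Gamma_uuu = 0.000000, Gamma_uuv = 0.000000, Gamma_uvv = -1.811569, Gamma_vuu = 0.000000, Gamma_vuv = 0.000000, Gamma_vvv = 0.826264; k3 = (-0.940881, -0.290863, 0.153261, -0.069903)
  k4: at (u, v) = (-1.080170, 0.085025), (du/dtau, dv/dtau) = (-0.925625, -0.297773); Gamma_uuu = 0.000000, Gamma_uuv = 0.000000, Gamma_uvv = -1.890655, Gamma_vuu = 0.000000, Gamma_vuv = 0.000000, Gamma_vvv = 0.643013; k4 = (-0.925625, -0.297773, 0.167642, -0.057015)
  Y <- Y + (h/6)(k1 + 2k2 + 2k3 + k4): u = -1.0803, v = 0.0850, du/dtau = -0.9256, dv/dtau = -0.2977
step 4:
  k1: at (u, v) = (-1.080279, 0.084974), (du/dtau, dv/dtau) = (-0.925595, -0.297709); Gamma_uuu = 0.000000, Gamma_uuv = 0.000000, Gamma_uvv = -1.890781, Gamma_vuu = 0.000000, Gamma_vuv = 0.000000, Gamma_vvv = 0.642666; k1 = (-0.925595, -0.297709, 0.167581, -0.056960)
  k2: at (u, v) = (-1.172838, 0.055203), (du/dtau, dv/dtau) = (-0.908837, -0.303405); Gamma_uuu = 0.000000, Gamma_uuv = 0.000000, Gamma_uvv = -1.952403, Gamma_vuu = 0.000000, Gamma_vuv = 0.000000, Gamma_vvv = 0.431111; k2 = (-0.908837, -0.303405, 0.179728, -0.039686)
  k3: at (u, v) = (-1.171163, 0.054633), (du/dtau, dv/dtau) = (-0.907622, -0.301678); Gamma_uuu = 0.000000, Gamma_uuv = 0.000000, Gamma_uvv = -1.953357, Gamma_vuu = 0.000000, Gamma_vuv = 0.000000, Gamma_vvv = 0.426872; k3 = (-0.907622, -0.301678, 0.177774, -0.038849)
  k4: at (u, v) = (-1.261803, 0.024638), (du/dtau, dv/dtau) = (-0.890040, -0.305479); Gamma_uuu = 0.000000, Gamma_uuv = 0.000000, Gamma_uvv = -1.990334, Gamma_vuu = 0.000000, Gamma_vuv = 0.000000, Gamma_vvv = 0.196152; k4 = (-0.890040, -0.305479, 0.185733, -0.018304)
  Y <- Y + (h/6)(k1 + 2k2 + 2k3 + k4): u = -1.2619, v = 0.0245, du/dtau = -0.8900, dv/dtau = -0.3055

Answer: u = -1.2619, v = 0.0245, du/dtau = -0.8900, dv/dtau = -0.3055


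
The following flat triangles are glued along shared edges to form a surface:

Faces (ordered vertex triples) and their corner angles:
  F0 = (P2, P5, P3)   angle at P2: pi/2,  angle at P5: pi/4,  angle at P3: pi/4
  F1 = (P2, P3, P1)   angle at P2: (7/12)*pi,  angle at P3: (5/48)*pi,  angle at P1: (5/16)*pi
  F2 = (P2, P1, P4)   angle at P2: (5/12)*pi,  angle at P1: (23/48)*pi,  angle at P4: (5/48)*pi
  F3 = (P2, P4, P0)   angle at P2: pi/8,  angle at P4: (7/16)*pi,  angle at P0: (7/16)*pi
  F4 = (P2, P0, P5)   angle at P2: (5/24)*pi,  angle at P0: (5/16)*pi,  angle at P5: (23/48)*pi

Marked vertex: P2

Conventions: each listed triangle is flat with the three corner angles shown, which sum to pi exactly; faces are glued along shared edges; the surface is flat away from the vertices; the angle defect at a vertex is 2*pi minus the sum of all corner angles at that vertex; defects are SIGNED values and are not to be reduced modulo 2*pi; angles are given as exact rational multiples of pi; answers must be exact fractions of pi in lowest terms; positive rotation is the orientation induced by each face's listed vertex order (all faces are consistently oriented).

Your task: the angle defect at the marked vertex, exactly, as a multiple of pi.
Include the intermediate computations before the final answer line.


Sum of corner angles at P2: (11/6)*pi
defect = 2*pi - (11/6)*pi

Answer: defect(P2) = pi/6
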